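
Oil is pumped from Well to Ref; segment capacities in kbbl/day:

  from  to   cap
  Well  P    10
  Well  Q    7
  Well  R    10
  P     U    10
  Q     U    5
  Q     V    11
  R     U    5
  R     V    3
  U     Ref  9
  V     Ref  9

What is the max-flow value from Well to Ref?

Augment Well→P→U→Ref: bottleneck 9, flow now 9.
Augment Well→Q→V→Ref: bottleneck 7, flow now 16.
Augment Well→R→V→Ref: bottleneck 2, flow now 18.
No augmenting path remains; maximum flow = 18.
In the residual graph, reachable from Well: {Well, P, Q, R, U, V}.
Min-cut edges: U→Ref (9), V→Ref (9); capacity 9 + 9 = 18.
This cut is saturated, so no flow can exceed 18.

18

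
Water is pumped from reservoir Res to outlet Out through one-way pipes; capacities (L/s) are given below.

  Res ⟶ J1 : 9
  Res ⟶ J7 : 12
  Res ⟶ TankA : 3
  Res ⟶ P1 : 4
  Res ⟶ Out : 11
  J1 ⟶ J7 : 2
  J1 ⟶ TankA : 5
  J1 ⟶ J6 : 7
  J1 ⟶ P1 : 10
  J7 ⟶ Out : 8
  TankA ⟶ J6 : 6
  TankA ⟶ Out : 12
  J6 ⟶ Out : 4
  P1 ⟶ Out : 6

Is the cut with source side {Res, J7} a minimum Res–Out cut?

Yes — it is a minimum cut (capacity 35).

Given cut capacity: 9 + 3 + 4 + 11 + 8 = 35.
Augment Res→Out: bottleneck 11, flow now 11.
Augment Res→J7→Out: bottleneck 8, flow now 19.
Augment Res→TankA→Out: bottleneck 3, flow now 22.
Augment Res→P1→Out: bottleneck 4, flow now 26.
Augment Res→J1→TankA→Out: bottleneck 5, flow now 31.
Augment Res→J1→J6→Out: bottleneck 4, flow now 35.
No augmenting path remains; maximum flow = 35.
Cut capacity 35 equals the max flow, so it is a minimum cut.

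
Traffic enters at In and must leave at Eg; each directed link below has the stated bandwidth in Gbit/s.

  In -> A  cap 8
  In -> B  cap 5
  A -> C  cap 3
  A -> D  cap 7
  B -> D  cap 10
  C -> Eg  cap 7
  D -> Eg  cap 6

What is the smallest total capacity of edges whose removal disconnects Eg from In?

Augment In→A→C→Eg: bottleneck 3, flow now 3.
Augment In→A→D→Eg: bottleneck 5, flow now 8.
Augment In→B→D→Eg: bottleneck 1, flow now 9.
No augmenting path remains; maximum flow = 9.
By max-flow min-cut, the minimum cut capacity equals the max flow.
In the residual graph, reachable from In: {In, A, B, D}.
Min-cut edges: A→C (3), D→Eg (6); capacity 3 + 6 = 9.

9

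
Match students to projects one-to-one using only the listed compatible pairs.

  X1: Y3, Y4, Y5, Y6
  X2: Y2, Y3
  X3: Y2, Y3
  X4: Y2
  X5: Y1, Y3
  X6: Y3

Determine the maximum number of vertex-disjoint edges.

Unit-capacity flow: source→left, listed edges, right→sink; max matching = max flow.
Augmenting path X1→Y3 (+1); matched 1.
Augmenting path X2→Y2 (+1); matched 2.
Augmenting path X5→Y1 (+1); matched 3.
Augmenting path X3→Y3→X1→Y4 (+1); matched 4.
No augmenting path remains; maximum matching = 4.
König certificate: {X1, X5, Y2, Y3} is a vertex cover of size 4 (every listed pair touches it), so no matching can be larger.

4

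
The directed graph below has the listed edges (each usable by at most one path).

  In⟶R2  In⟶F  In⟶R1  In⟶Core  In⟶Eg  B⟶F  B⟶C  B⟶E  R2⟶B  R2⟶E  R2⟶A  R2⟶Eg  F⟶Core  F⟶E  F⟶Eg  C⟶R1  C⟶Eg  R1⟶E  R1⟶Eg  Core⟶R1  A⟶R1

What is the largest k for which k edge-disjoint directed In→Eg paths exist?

Assign every edge capacity 1; by Menger, the answer equals the max flow.
Path In→Eg (+1); total 1.
Path In→R2→Eg (+1); total 2.
Path In→F→Eg (+1); total 3.
Path In→R1→Eg (+1); total 4.
No residual In→Eg path; max flow = 4.
Certifying cut of size 4: {In→Eg, In→F, In→R2, R1→Eg}.

4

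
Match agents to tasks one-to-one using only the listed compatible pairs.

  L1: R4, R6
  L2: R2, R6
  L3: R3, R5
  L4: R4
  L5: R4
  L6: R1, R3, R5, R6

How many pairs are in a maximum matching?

5

Unit-capacity flow: source→left, listed edges, right→sink; max matching = max flow.
Augmenting path L1→R4 (+1); matched 1.
Augmenting path L2→R2 (+1); matched 2.
Augmenting path L3→R3 (+1); matched 3.
Augmenting path L6→R1 (+1); matched 4.
Augmenting path L4→R4→L1→R6 (+1); matched 5.
No augmenting path remains; maximum matching = 5.
König certificate: {L1, L2, L3, L6, R4} is a vertex cover of size 5 (every listed pair touches it), so no matching can be larger.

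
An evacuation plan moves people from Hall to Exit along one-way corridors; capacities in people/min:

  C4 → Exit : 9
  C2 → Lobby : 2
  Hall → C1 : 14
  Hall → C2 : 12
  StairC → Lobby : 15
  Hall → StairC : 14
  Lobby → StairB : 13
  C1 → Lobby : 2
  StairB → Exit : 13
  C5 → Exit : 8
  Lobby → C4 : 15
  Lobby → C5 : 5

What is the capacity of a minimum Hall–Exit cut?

Augment Hall→C2→Lobby→C5→Exit: bottleneck 2, flow now 2.
Augment Hall→StairC→Lobby→C5→Exit: bottleneck 3, flow now 5.
Augment Hall→StairC→Lobby→StairB→Exit: bottleneck 11, flow now 16.
Augment Hall→C1→Lobby→StairB→Exit: bottleneck 2, flow now 18.
No augmenting path remains; maximum flow = 18.
By max-flow min-cut, the minimum cut capacity equals the max flow.
In the residual graph, reachable from Hall: {Hall, C2, C1}.
Min-cut edges: Hall→StairC (14), C2→Lobby (2), C1→Lobby (2); capacity 14 + 2 + 2 = 18.

18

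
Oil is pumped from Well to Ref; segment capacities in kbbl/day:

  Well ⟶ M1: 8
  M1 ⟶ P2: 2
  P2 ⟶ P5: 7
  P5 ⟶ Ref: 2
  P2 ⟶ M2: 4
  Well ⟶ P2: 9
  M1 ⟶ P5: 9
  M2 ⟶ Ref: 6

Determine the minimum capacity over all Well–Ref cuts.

6

Augment Well→M1→P5→Ref: bottleneck 2, flow now 2.
Augment Well→P2→M2→Ref: bottleneck 4, flow now 6.
No augmenting path remains; maximum flow = 6.
By max-flow min-cut, the minimum cut capacity equals the max flow.
In the residual graph, reachable from Well: {Well, M1, P2, P5}.
Min-cut edges: P2→M2 (4), P5→Ref (2); capacity 4 + 2 = 6.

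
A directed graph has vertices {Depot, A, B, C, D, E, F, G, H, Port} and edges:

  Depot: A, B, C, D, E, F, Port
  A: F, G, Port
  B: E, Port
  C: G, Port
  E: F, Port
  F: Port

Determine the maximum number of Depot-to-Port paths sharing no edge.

Assign every edge capacity 1; by Menger, the answer equals the max flow.
Path Depot→Port (+1); total 1.
Path Depot→A→Port (+1); total 2.
Path Depot→B→Port (+1); total 3.
Path Depot→C→Port (+1); total 4.
Path Depot→E→Port (+1); total 5.
Path Depot→F→Port (+1); total 6.
No residual Depot→Port path; max flow = 6.
Certifying cut of size 6: {Depot→A, Depot→B, Depot→C, Depot→E, Depot→F, Depot→Port}.

6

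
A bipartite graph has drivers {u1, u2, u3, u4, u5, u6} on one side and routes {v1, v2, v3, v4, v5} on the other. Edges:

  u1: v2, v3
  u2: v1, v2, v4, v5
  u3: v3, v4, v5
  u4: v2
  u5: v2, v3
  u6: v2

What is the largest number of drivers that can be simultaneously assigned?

Unit-capacity flow: source→left, listed edges, right→sink; max matching = max flow.
Augmenting path u1→v2 (+1); matched 1.
Augmenting path u2→v1 (+1); matched 2.
Augmenting path u3→v3 (+1); matched 3.
Augmenting path u5→v3→u3→v4 (+1); matched 4.
No augmenting path remains; maximum matching = 4.
König certificate: {u2, u3, v2, v3} is a vertex cover of size 4 (every listed pair touches it), so no matching can be larger.

4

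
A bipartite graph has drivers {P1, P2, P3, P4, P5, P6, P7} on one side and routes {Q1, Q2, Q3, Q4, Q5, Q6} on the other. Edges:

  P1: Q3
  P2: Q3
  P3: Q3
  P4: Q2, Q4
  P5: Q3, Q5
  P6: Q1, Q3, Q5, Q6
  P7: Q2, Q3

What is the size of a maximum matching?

Unit-capacity flow: source→left, listed edges, right→sink; max matching = max flow.
Augmenting path P1→Q3 (+1); matched 1.
Augmenting path P4→Q2 (+1); matched 2.
Augmenting path P5→Q5 (+1); matched 3.
Augmenting path P6→Q1 (+1); matched 4.
Augmenting path P7→Q2→P4→Q4 (+1); matched 5.
No augmenting path remains; maximum matching = 5.
König certificate: {P4, P5, P6, P7, Q3} is a vertex cover of size 5 (every listed pair touches it), so no matching can be larger.

5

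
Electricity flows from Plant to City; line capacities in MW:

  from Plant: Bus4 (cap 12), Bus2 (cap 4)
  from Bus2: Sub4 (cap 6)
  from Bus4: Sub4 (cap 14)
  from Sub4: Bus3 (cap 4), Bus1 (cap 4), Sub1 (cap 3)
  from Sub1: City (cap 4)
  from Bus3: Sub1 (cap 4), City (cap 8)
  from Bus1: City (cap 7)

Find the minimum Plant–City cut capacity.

Augment Plant→Bus2→Sub4→Sub1→City: bottleneck 3, flow now 3.
Augment Plant→Bus2→Sub4→Bus3→City: bottleneck 1, flow now 4.
Augment Plant→Bus4→Sub4→Bus3→City: bottleneck 3, flow now 7.
Augment Plant→Bus4→Sub4→Bus1→City: bottleneck 4, flow now 11.
No augmenting path remains; maximum flow = 11.
By max-flow min-cut, the minimum cut capacity equals the max flow.
In the residual graph, reachable from Plant: {Plant, Bus2, Bus4, Sub4}.
Min-cut edges: Sub4→Sub1 (3), Sub4→Bus3 (4), Sub4→Bus1 (4); capacity 3 + 4 + 4 = 11.

11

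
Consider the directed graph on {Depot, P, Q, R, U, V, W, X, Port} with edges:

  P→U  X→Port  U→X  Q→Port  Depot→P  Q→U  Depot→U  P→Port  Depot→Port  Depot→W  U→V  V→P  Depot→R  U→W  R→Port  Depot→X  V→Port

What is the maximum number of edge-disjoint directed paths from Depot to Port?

Assign every edge capacity 1; by Menger, the answer equals the max flow.
Path Depot→Port (+1); total 1.
Path Depot→P→Port (+1); total 2.
Path Depot→R→Port (+1); total 3.
Path Depot→X→Port (+1); total 4.
Path Depot→U→V→Port (+1); total 5.
No residual Depot→Port path; max flow = 5.
Certifying cut of size 5: {Depot→P, Depot→Port, Depot→R, Depot→U, Depot→X}.

5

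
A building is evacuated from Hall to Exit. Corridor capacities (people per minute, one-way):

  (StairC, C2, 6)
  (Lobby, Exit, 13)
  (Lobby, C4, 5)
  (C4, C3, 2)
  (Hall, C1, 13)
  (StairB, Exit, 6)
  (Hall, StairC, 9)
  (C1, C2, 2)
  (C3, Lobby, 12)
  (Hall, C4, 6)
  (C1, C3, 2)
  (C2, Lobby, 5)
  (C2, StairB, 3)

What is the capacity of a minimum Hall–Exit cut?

12

Augment Hall→C4→C3→Lobby→Exit: bottleneck 2, flow now 2.
Augment Hall→StairC→C2→StairB→Exit: bottleneck 3, flow now 5.
Augment Hall→StairC→C2→Lobby→Exit: bottleneck 3, flow now 8.
Augment Hall→C1→C3→Lobby→Exit: bottleneck 2, flow now 10.
Augment Hall→C1→C2→Lobby→Exit: bottleneck 2, flow now 12.
No augmenting path remains; maximum flow = 12.
By max-flow min-cut, the minimum cut capacity equals the max flow.
In the residual graph, reachable from Hall: {Hall, C4, StairC, C1}.
Min-cut edges: C4→C3 (2), StairC→C2 (6), C1→C3 (2), C1→C2 (2); capacity 2 + 6 + 2 + 2 = 12.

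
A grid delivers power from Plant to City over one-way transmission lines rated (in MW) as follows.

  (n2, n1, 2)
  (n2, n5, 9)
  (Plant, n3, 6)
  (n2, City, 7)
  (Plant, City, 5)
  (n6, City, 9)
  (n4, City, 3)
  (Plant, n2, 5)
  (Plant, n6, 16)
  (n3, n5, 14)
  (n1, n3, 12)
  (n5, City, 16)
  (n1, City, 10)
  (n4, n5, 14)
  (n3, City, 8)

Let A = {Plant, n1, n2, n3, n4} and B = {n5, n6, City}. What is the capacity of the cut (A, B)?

Edges leaving {Plant, n1, n2, n3, n4}: Plant→n6 (16), Plant→City (5), n1→City (10), n2→n5 (9), n2→City (7), n3→n5 (14), n3→City (8), n4→n5 (14), n4→City (3).
Cut capacity = 16 + 5 + 10 + 9 + 7 + 14 + 8 + 14 + 3 = 86.

86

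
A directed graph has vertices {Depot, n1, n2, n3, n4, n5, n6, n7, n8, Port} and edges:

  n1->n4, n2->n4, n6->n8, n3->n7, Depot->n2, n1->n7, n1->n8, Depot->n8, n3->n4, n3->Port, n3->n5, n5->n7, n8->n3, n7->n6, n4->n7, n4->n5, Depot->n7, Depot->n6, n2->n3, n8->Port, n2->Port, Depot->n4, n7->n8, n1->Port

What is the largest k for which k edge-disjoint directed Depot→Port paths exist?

Assign every edge capacity 1; by Menger, the answer equals the max flow.
Path Depot→n2→Port (+1); total 1.
Path Depot→n8→Port (+1); total 2.
Path Depot→n6→n8→n3→Port (+1); total 3.
No residual Depot→Port path; max flow = 3.
Certifying cut of size 3: {Depot→n2, n8→Port, n8→n3}.

3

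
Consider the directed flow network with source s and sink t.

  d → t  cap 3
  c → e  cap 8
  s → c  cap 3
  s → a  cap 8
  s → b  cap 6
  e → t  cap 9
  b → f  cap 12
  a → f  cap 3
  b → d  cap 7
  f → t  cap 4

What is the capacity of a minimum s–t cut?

Augment s→a→f→t: bottleneck 3, flow now 3.
Augment s→b→d→t: bottleneck 3, flow now 6.
Augment s→b→f→t: bottleneck 1, flow now 7.
Augment s→c→e→t: bottleneck 3, flow now 10.
No augmenting path remains; maximum flow = 10.
By max-flow min-cut, the minimum cut capacity equals the max flow.
In the residual graph, reachable from s: {s, a, b, d, f}.
Min-cut edges: s→c (3), d→t (3), f→t (4); capacity 3 + 3 + 4 = 10.

10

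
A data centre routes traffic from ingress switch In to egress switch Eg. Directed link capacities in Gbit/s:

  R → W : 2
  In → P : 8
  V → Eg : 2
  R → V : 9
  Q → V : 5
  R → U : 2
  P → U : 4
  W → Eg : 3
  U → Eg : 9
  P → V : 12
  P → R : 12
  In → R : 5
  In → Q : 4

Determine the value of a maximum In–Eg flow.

10

Augment In→P→U→Eg: bottleneck 4, flow now 4.
Augment In→P→V→Eg: bottleneck 2, flow now 6.
Augment In→R→U→Eg: bottleneck 2, flow now 8.
Augment In→R→W→Eg: bottleneck 2, flow now 10.
No augmenting path remains; maximum flow = 10.
In the residual graph, reachable from In: {In, P, Q, R, V}.
Min-cut edges: P→U (4), R→U (2), R→W (2), V→Eg (2); capacity 4 + 2 + 2 + 2 = 10.
This cut is saturated, so no flow can exceed 10.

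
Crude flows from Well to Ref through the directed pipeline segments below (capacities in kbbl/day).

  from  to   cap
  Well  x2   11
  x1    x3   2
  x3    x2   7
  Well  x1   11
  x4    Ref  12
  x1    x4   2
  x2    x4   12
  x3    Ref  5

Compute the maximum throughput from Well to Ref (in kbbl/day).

14

Augment Well→x1→x3→Ref: bottleneck 2, flow now 2.
Augment Well→x1→x4→Ref: bottleneck 2, flow now 4.
Augment Well→x2→x4→Ref: bottleneck 10, flow now 14.
No augmenting path remains; maximum flow = 14.
In the residual graph, reachable from Well: {Well, x1, x2, x4}.
Min-cut edges: x1→x3 (2), x4→Ref (12); capacity 2 + 12 = 14.
This cut is saturated, so no flow can exceed 14.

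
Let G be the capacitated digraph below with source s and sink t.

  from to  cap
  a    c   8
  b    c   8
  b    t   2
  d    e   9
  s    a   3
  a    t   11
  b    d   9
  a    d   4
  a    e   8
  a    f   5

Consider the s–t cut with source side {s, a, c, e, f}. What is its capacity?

Edges leaving {s, a, c, e, f}: a→d (4), a→t (11).
Cut capacity = 4 + 11 = 15.

15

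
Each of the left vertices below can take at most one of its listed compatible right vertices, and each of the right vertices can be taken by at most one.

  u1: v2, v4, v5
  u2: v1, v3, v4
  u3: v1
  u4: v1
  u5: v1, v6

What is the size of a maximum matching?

Unit-capacity flow: source→left, listed edges, right→sink; max matching = max flow.
Augmenting path u1→v2 (+1); matched 1.
Augmenting path u2→v1 (+1); matched 2.
Augmenting path u5→v6 (+1); matched 3.
Augmenting path u3→v1→u2→v3 (+1); matched 4.
No augmenting path remains; maximum matching = 4.
König certificate: {u1, u2, u5, v1} is a vertex cover of size 4 (every listed pair touches it), so no matching can be larger.

4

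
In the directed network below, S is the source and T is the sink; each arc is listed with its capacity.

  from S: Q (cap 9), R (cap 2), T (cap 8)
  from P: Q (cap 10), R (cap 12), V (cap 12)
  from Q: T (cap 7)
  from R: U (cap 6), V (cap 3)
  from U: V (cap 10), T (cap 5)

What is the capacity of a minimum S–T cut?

17

Augment S→T: bottleneck 8, flow now 8.
Augment S→Q→T: bottleneck 7, flow now 15.
Augment S→R→U→T: bottleneck 2, flow now 17.
No augmenting path remains; maximum flow = 17.
By max-flow min-cut, the minimum cut capacity equals the max flow.
In the residual graph, reachable from S: {S, Q}.
Min-cut edges: S→R (2), S→T (8), Q→T (7); capacity 2 + 8 + 7 = 17.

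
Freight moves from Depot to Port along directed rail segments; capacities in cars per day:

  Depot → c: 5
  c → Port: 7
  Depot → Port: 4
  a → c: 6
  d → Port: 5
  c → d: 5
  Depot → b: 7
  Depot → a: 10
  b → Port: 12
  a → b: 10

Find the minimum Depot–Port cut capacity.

26

Augment Depot→Port: bottleneck 4, flow now 4.
Augment Depot→b→Port: bottleneck 7, flow now 11.
Augment Depot→c→Port: bottleneck 5, flow now 16.
Augment Depot→a→b→Port: bottleneck 5, flow now 21.
Augment Depot→a→c→Port: bottleneck 2, flow now 23.
Augment Depot→a→c→d→Port: bottleneck 3, flow now 26.
No augmenting path remains; maximum flow = 26.
By max-flow min-cut, the minimum cut capacity equals the max flow.
In the residual graph, reachable from Depot: {Depot}.
Min-cut edges: Depot→a (10), Depot→b (7), Depot→c (5), Depot→Port (4); capacity 10 + 7 + 5 + 4 = 26.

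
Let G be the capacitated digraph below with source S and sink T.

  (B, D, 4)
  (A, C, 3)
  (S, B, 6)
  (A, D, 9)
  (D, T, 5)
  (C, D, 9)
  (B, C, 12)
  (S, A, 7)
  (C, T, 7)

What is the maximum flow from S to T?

12

Augment S→A→C→T: bottleneck 3, flow now 3.
Augment S→A→D→T: bottleneck 4, flow now 7.
Augment S→B→C→T: bottleneck 4, flow now 11.
Augment S→B→D→T: bottleneck 1, flow now 12.
No augmenting path remains; maximum flow = 12.
In the residual graph, reachable from S: {S, A, B, C, D}.
Min-cut edges: C→T (7), D→T (5); capacity 7 + 5 = 12.
This cut is saturated, so no flow can exceed 12.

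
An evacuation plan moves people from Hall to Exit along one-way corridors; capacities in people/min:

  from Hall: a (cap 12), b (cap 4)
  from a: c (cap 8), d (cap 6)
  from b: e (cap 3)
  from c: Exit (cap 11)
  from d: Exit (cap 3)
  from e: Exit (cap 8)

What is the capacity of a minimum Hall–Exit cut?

Augment Hall→a→c→Exit: bottleneck 8, flow now 8.
Augment Hall→a→d→Exit: bottleneck 3, flow now 11.
Augment Hall→b→e→Exit: bottleneck 3, flow now 14.
No augmenting path remains; maximum flow = 14.
By max-flow min-cut, the minimum cut capacity equals the max flow.
In the residual graph, reachable from Hall: {Hall, a, b, d}.
Min-cut edges: a→c (8), b→e (3), d→Exit (3); capacity 8 + 3 + 3 = 14.

14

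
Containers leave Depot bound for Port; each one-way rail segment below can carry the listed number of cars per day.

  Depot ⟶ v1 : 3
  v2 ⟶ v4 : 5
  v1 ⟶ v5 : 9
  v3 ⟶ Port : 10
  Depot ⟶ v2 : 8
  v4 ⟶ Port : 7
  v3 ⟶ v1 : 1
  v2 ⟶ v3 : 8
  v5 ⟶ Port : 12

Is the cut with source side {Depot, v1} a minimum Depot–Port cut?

No — its capacity is 17, but the minimum cut has capacity 11.

Given cut capacity: 8 + 9 = 17.
Augment Depot→v1→v5→Port: bottleneck 3, flow now 3.
Augment Depot→v2→v3→Port: bottleneck 8, flow now 11.
No augmenting path remains; maximum flow = 11.
In the residual graph, reachable from Depot: {Depot}.
Min-cut edges: Depot→v1 (3), Depot→v2 (8); capacity 3 + 8 = 11.
Cut capacity 17 exceeds the max flow 11, so it is not minimum.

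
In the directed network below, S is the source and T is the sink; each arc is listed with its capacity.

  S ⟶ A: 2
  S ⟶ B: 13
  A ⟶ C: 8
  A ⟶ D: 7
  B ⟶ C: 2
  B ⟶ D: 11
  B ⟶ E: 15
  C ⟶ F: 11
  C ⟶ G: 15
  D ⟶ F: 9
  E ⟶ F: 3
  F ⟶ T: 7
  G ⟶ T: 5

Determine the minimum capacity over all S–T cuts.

Augment S→A→C→F→T: bottleneck 2, flow now 2.
Augment S→B→C→F→T: bottleneck 2, flow now 4.
Augment S→B→D→F→T: bottleneck 3, flow now 7.
Augment S→B→D→F→C→G→T: bottleneck 4, flow now 11. (uses reverse residual edge)
No augmenting path remains; maximum flow = 11.
By max-flow min-cut, the minimum cut capacity equals the max flow.
In the residual graph, reachable from S: {S, B, D, E, F}.
Min-cut edges: S→A (2), B→C (2), F→T (7); capacity 2 + 2 + 7 = 11.

11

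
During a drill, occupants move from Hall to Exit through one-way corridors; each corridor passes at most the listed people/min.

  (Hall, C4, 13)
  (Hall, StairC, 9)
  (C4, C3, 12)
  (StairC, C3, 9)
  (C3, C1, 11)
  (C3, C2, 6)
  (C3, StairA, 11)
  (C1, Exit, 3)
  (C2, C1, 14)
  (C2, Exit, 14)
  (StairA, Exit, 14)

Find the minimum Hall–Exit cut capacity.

20

Augment Hall→C4→C3→C1→Exit: bottleneck 3, flow now 3.
Augment Hall→C4→C3→C2→Exit: bottleneck 6, flow now 9.
Augment Hall→C4→C3→StairA→Exit: bottleneck 3, flow now 12.
Augment Hall→StairC→C3→StairA→Exit: bottleneck 8, flow now 20.
No augmenting path remains; maximum flow = 20.
By max-flow min-cut, the minimum cut capacity equals the max flow.
In the residual graph, reachable from Hall: {Hall, C4, StairC, C3, C1}.
Min-cut edges: C3→C2 (6), C3→StairA (11), C1→Exit (3); capacity 6 + 11 + 3 = 20.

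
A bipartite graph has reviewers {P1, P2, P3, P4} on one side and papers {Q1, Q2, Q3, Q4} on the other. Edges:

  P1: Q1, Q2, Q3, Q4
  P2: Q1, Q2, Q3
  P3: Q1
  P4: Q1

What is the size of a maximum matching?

Unit-capacity flow: source→left, listed edges, right→sink; max matching = max flow.
Augmenting path P1→Q1 (+1); matched 1.
Augmenting path P2→Q2 (+1); matched 2.
Augmenting path P3→Q1→P1→Q3 (+1); matched 3.
No augmenting path remains; maximum matching = 3.
König certificate: {P1, P2, Q1} is a vertex cover of size 3 (every listed pair touches it), so no matching can be larger.

3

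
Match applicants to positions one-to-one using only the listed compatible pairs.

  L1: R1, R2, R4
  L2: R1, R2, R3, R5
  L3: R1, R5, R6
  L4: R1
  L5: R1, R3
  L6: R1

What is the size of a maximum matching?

Unit-capacity flow: source→left, listed edges, right→sink; max matching = max flow.
Augmenting path L1→R1 (+1); matched 1.
Augmenting path L2→R2 (+1); matched 2.
Augmenting path L3→R5 (+1); matched 3.
Augmenting path L5→R3 (+1); matched 4.
Augmenting path L4→R1→L1→R4 (+1); matched 5.
No augmenting path remains; maximum matching = 5.
König certificate: {L1, L2, L3, L5, R1} is a vertex cover of size 5 (every listed pair touches it), so no matching can be larger.

5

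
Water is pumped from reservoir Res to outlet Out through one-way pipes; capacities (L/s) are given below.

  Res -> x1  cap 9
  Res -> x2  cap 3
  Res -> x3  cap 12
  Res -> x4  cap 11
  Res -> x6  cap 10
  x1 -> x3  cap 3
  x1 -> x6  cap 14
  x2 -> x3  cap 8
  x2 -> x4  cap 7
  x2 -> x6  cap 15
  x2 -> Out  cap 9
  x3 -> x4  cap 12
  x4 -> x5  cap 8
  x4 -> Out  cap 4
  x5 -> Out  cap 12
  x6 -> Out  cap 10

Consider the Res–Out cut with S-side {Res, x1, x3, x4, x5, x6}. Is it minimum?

Given cut capacity: 3 + 4 + 12 + 10 = 29.
Augment Res→x2→Out: bottleneck 3, flow now 3.
Augment Res→x4→Out: bottleneck 4, flow now 7.
Augment Res→x6→Out: bottleneck 10, flow now 17.
Augment Res→x4→x5→Out: bottleneck 7, flow now 24.
Augment Res→x3→x4→x5→Out: bottleneck 1, flow now 25.
No augmenting path remains; maximum flow = 25.
In the residual graph, reachable from Res: {Res, x1, x3, x4, x6}.
Min-cut edges: Res→x2 (3), x4→x5 (8), x4→Out (4), x6→Out (10); capacity 3 + 8 + 4 + 10 = 25.
Cut capacity 29 exceeds the max flow 25, so it is not minimum.

No — its capacity is 29, but the minimum cut has capacity 25.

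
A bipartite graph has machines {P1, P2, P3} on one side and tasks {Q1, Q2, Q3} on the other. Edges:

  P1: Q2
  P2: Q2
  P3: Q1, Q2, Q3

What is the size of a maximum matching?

2

Unit-capacity flow: source→left, listed edges, right→sink; max matching = max flow.
Augmenting path P1→Q2 (+1); matched 1.
Augmenting path P3→Q1 (+1); matched 2.
No augmenting path remains; maximum matching = 2.
König certificate: {P3, Q2} is a vertex cover of size 2 (every listed pair touches it), so no matching can be larger.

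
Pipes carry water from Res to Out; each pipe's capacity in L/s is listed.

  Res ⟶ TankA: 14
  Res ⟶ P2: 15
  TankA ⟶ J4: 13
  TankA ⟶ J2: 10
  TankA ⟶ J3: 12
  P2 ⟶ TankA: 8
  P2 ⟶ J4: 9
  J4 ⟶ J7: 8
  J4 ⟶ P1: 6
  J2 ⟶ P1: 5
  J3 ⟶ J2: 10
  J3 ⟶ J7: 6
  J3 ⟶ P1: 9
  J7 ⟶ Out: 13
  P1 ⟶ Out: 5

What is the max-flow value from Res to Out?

Augment Res→TankA→J4→J7→Out: bottleneck 8, flow now 8.
Augment Res→TankA→J4→P1→Out: bottleneck 5, flow now 13.
Augment Res→TankA→J3→J7→Out: bottleneck 1, flow now 14.
Augment Res→P2→TankA→J3→J7→Out: bottleneck 4, flow now 18.
No augmenting path remains; maximum flow = 18.
In the residual graph, reachable from Res: {Res, TankA, P2, J4, J2, J3, J7, P1}.
Min-cut edges: J7→Out (13), P1→Out (5); capacity 13 + 5 = 18.
This cut is saturated, so no flow can exceed 18.

18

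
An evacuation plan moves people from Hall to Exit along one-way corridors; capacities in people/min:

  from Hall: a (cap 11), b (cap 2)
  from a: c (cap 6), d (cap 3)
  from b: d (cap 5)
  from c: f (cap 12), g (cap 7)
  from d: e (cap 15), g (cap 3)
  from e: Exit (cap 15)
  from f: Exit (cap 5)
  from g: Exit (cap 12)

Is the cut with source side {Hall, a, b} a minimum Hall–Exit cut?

No — its capacity is 14, but the minimum cut has capacity 11.

Given cut capacity: 6 + 3 + 5 = 14.
Augment Hall→a→c→f→Exit: bottleneck 5, flow now 5.
Augment Hall→a→c→g→Exit: bottleneck 1, flow now 6.
Augment Hall→a→d→e→Exit: bottleneck 3, flow now 9.
Augment Hall→b→d→e→Exit: bottleneck 2, flow now 11.
No augmenting path remains; maximum flow = 11.
In the residual graph, reachable from Hall: {Hall, a}.
Min-cut edges: Hall→b (2), a→c (6), a→d (3); capacity 2 + 6 + 3 = 11.
Cut capacity 14 exceeds the max flow 11, so it is not minimum.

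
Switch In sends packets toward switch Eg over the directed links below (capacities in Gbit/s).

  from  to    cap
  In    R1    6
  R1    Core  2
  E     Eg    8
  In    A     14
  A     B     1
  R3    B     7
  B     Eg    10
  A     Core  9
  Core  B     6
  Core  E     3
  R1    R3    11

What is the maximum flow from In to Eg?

Augment In→A→B→Eg: bottleneck 1, flow now 1.
Augment In→R1→R3→B→Eg: bottleneck 6, flow now 7.
Augment In→A→Core→E→Eg: bottleneck 3, flow now 10.
Augment In→A→Core→B→Eg: bottleneck 3, flow now 13.
No augmenting path remains; maximum flow = 13.
In the residual graph, reachable from In: {In, R1, A, R3, Core, B}.
Min-cut edges: Core→E (3), B→Eg (10); capacity 3 + 10 = 13.
This cut is saturated, so no flow can exceed 13.

13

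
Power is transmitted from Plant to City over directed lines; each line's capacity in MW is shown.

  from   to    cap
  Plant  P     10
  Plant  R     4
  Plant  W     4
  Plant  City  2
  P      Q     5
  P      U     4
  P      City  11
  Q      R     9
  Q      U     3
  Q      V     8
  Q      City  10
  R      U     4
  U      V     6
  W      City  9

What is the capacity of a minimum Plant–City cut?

16

Augment Plant→City: bottleneck 2, flow now 2.
Augment Plant→P→City: bottleneck 10, flow now 12.
Augment Plant→W→City: bottleneck 4, flow now 16.
No augmenting path remains; maximum flow = 16.
By max-flow min-cut, the minimum cut capacity equals the max flow.
In the residual graph, reachable from Plant: {Plant, R, U, V}.
Min-cut edges: Plant→P (10), Plant→W (4), Plant→City (2); capacity 10 + 4 + 2 = 16.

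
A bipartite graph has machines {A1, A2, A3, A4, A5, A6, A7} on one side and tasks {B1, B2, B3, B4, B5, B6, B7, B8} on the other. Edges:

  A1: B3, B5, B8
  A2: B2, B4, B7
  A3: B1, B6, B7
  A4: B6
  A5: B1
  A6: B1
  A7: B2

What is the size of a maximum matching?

Unit-capacity flow: source→left, listed edges, right→sink; max matching = max flow.
Augmenting path A1→B3 (+1); matched 1.
Augmenting path A2→B2 (+1); matched 2.
Augmenting path A3→B1 (+1); matched 3.
Augmenting path A4→B6 (+1); matched 4.
Augmenting path A5→B1→A3→B7 (+1); matched 5.
Augmenting path A7→B2→A2→B4 (+1); matched 6.
No augmenting path remains; maximum matching = 6.
König certificate: {A1, A2, A3, A4, A7, B1} is a vertex cover of size 6 (every listed pair touches it), so no matching can be larger.

6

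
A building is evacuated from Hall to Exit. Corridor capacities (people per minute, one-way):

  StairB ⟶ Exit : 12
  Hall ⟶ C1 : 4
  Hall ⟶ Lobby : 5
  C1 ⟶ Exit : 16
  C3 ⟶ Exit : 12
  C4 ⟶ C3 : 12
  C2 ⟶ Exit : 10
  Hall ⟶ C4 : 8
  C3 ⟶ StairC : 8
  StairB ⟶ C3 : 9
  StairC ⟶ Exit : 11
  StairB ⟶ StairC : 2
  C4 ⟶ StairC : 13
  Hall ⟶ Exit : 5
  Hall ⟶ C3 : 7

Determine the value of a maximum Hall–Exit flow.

Augment Hall→Exit: bottleneck 5, flow now 5.
Augment Hall→C1→Exit: bottleneck 4, flow now 9.
Augment Hall→C3→Exit: bottleneck 7, flow now 16.
Augment Hall→C4→C3→Exit: bottleneck 5, flow now 21.
Augment Hall→C4→StairC→Exit: bottleneck 3, flow now 24.
No augmenting path remains; maximum flow = 24.
In the residual graph, reachable from Hall: {Hall, Lobby}.
Min-cut edges: Hall→C4 (8), Hall→C1 (4), Hall→C3 (7), Hall→Exit (5); capacity 8 + 4 + 7 + 5 = 24.
This cut is saturated, so no flow can exceed 24.

24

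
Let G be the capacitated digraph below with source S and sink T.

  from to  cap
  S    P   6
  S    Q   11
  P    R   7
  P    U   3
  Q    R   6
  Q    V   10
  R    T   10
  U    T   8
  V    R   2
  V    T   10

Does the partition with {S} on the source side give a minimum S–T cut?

Yes — it is a minimum cut (capacity 17).

Given cut capacity: 6 + 11 = 17.
Augment S→P→R→T: bottleneck 6, flow now 6.
Augment S→Q→R→T: bottleneck 4, flow now 10.
Augment S→Q→V→T: bottleneck 7, flow now 17.
No augmenting path remains; maximum flow = 17.
Cut capacity 17 equals the max flow, so it is a minimum cut.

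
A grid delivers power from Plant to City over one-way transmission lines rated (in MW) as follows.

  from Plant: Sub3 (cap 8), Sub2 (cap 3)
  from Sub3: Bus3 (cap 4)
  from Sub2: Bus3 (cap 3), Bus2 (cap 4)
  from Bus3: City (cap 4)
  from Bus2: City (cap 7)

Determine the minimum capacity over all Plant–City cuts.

7

Augment Plant→Sub3→Bus3→City: bottleneck 4, flow now 4.
Augment Plant→Sub2→Bus2→City: bottleneck 3, flow now 7.
No augmenting path remains; maximum flow = 7.
By max-flow min-cut, the minimum cut capacity equals the max flow.
In the residual graph, reachable from Plant: {Plant, Sub3}.
Min-cut edges: Plant→Sub2 (3), Sub3→Bus3 (4); capacity 3 + 4 = 7.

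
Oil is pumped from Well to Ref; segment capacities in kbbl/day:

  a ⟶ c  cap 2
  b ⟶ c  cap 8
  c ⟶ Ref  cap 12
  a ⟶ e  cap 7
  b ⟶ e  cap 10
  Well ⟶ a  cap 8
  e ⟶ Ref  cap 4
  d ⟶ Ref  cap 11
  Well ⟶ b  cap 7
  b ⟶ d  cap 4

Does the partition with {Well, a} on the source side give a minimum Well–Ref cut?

Given cut capacity: 7 + 2 + 7 = 16.
Augment Well→a→c→Ref: bottleneck 2, flow now 2.
Augment Well→a→e→Ref: bottleneck 4, flow now 6.
Augment Well→b→c→Ref: bottleneck 7, flow now 13.
No augmenting path remains; maximum flow = 13.
In the residual graph, reachable from Well: {Well, a, e}.
Min-cut edges: Well→b (7), a→c (2), e→Ref (4); capacity 7 + 2 + 4 = 13.
Cut capacity 16 exceeds the max flow 13, so it is not minimum.

No — its capacity is 16, but the minimum cut has capacity 13.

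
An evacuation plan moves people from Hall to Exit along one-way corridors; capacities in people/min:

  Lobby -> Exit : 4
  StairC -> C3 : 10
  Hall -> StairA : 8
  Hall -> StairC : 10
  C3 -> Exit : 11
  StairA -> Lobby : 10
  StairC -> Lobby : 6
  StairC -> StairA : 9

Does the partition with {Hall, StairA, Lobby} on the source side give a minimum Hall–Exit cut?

Given cut capacity: 10 + 4 = 14.
Augment Hall→StairC→Lobby→Exit: bottleneck 4, flow now 4.
Augment Hall→StairC→C3→Exit: bottleneck 6, flow now 10.
Augment Hall→StairA→Lobby→StairC→C3→Exit: bottleneck 4, flow now 14. (uses reverse residual edge)
No augmenting path remains; maximum flow = 14.
Cut capacity 14 equals the max flow, so it is a minimum cut.

Yes — it is a minimum cut (capacity 14).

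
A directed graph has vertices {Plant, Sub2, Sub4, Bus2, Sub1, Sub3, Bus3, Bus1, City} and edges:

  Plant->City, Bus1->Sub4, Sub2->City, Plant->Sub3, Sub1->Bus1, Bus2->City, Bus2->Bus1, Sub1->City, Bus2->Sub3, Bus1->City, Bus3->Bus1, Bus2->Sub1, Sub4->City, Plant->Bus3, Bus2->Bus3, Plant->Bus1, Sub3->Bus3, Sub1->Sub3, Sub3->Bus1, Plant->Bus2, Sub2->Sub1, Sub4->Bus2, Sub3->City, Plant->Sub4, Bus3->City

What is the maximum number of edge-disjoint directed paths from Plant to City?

Assign every edge capacity 1; by Menger, the answer equals the max flow.
Path Plant→City (+1); total 1.
Path Plant→Sub4→City (+1); total 2.
Path Plant→Bus2→City (+1); total 3.
Path Plant→Sub3→City (+1); total 4.
Path Plant→Bus3→City (+1); total 5.
Path Plant→Bus1→City (+1); total 6.
No residual Plant→City path; max flow = 6.
Certifying cut of size 6: {Plant→Bus1, Plant→Bus2, Plant→Bus3, Plant→City, Plant→Sub3, Plant→Sub4}.

6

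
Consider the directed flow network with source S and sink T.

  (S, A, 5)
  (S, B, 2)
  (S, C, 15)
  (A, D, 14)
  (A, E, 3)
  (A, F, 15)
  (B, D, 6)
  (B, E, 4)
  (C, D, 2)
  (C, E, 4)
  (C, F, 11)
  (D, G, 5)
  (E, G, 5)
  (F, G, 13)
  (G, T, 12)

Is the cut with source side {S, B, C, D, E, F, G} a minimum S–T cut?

Given cut capacity: 5 + 12 = 17.
Augment S→A→D→G→T: bottleneck 5, flow now 5.
Augment S→B→E→G→T: bottleneck 2, flow now 7.
Augment S→C→E→G→T: bottleneck 3, flow now 10.
Augment S→C→F→G→T: bottleneck 2, flow now 12.
No augmenting path remains; maximum flow = 12.
In the residual graph, reachable from S: {S, A, B, C, D, E, F, G}.
Min-cut edges: G→T (12); capacity 12 = 12.
Cut capacity 17 exceeds the max flow 12, so it is not minimum.

No — its capacity is 17, but the minimum cut has capacity 12.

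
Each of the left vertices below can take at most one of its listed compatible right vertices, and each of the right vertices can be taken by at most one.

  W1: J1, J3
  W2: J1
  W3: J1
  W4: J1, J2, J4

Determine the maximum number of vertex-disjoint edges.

3

Unit-capacity flow: source→left, listed edges, right→sink; max matching = max flow.
Augmenting path W1→J1 (+1); matched 1.
Augmenting path W4→J2 (+1); matched 2.
Augmenting path W2→J1→W1→J3 (+1); matched 3.
No augmenting path remains; maximum matching = 3.
König certificate: {W1, W4, J1} is a vertex cover of size 3 (every listed pair touches it), so no matching can be larger.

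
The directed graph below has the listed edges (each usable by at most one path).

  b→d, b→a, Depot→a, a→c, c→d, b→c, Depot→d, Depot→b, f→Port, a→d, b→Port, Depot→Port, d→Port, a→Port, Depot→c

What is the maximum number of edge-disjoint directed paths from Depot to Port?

4

Assign every edge capacity 1; by Menger, the answer equals the max flow.
Path Depot→Port (+1); total 1.
Path Depot→a→Port (+1); total 2.
Path Depot→b→Port (+1); total 3.
Path Depot→d→Port (+1); total 4.
No residual Depot→Port path; max flow = 4.
Certifying cut of size 4: {Depot→Port, Depot→a, Depot→b, d→Port}.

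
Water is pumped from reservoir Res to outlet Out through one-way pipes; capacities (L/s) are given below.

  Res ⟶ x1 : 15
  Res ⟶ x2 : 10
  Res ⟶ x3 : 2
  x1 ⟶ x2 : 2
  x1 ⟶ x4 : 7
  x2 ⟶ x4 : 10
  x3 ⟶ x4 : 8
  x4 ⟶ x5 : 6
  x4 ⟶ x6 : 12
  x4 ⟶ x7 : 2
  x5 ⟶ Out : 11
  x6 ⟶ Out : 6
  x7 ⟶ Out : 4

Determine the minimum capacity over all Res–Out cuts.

Augment Res→x1→x4→x5→Out: bottleneck 6, flow now 6.
Augment Res→x1→x4→x6→Out: bottleneck 1, flow now 7.
Augment Res→x2→x4→x6→Out: bottleneck 5, flow now 12.
Augment Res→x2→x4→x7→Out: bottleneck 2, flow now 14.
No augmenting path remains; maximum flow = 14.
By max-flow min-cut, the minimum cut capacity equals the max flow.
In the residual graph, reachable from Res: {Res, x1, x2, x3, x4, x6}.
Min-cut edges: x4→x5 (6), x4→x7 (2), x6→Out (6); capacity 6 + 2 + 6 = 14.

14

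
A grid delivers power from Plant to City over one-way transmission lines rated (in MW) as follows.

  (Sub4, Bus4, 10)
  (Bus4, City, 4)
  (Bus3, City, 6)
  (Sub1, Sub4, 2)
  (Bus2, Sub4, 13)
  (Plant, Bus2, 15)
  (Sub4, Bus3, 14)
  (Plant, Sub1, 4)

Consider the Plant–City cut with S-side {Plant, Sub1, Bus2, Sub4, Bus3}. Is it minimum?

No — its capacity is 16, but the minimum cut has capacity 10.

Given cut capacity: 10 + 6 = 16.
Augment Plant→Sub1→Sub4→Bus3→City: bottleneck 2, flow now 2.
Augment Plant→Bus2→Sub4→Bus3→City: bottleneck 4, flow now 6.
Augment Plant→Bus2→Sub4→Bus4→City: bottleneck 4, flow now 10.
No augmenting path remains; maximum flow = 10.
In the residual graph, reachable from Plant: {Plant, Sub1, Bus2, Sub4, Bus3, Bus4}.
Min-cut edges: Bus3→City (6), Bus4→City (4); capacity 6 + 4 = 10.
Cut capacity 16 exceeds the max flow 10, so it is not minimum.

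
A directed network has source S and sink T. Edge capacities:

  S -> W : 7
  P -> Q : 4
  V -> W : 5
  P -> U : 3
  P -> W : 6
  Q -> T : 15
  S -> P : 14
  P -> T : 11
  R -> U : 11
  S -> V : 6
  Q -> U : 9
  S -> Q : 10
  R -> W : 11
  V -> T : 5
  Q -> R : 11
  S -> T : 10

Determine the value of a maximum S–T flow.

39

Augment S→T: bottleneck 10, flow now 10.
Augment S→P→T: bottleneck 11, flow now 21.
Augment S→Q→T: bottleneck 10, flow now 31.
Augment S→V→T: bottleneck 5, flow now 36.
Augment S→P→Q→T: bottleneck 3, flow now 39.
No augmenting path remains; maximum flow = 39.
In the residual graph, reachable from S: {S, V, W}.
Min-cut edges: S→P (14), S→Q (10), S→T (10), V→T (5); capacity 14 + 10 + 10 + 5 = 39.
This cut is saturated, so no flow can exceed 39.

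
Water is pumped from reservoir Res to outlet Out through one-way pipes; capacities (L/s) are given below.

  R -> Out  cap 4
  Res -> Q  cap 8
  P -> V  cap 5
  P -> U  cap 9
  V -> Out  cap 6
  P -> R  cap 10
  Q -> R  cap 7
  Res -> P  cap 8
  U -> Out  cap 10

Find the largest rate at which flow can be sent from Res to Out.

12

Augment Res→P→R→Out: bottleneck 4, flow now 4.
Augment Res→P→U→Out: bottleneck 4, flow now 8.
Augment Res→Q→R→P→U→Out: bottleneck 4, flow now 12. (uses reverse residual edge)
No augmenting path remains; maximum flow = 12.
In the residual graph, reachable from Res: {Res, Q, R}.
Min-cut edges: Res→P (8), R→Out (4); capacity 8 + 4 = 12.
This cut is saturated, so no flow can exceed 12.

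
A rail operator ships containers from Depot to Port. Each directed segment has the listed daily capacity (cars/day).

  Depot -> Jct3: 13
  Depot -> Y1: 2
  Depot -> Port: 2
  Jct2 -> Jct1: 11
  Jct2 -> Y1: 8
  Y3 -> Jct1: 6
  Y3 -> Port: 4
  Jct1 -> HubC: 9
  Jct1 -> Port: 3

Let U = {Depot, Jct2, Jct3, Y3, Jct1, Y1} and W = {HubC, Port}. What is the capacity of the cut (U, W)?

18

Edges leaving {Depot, Jct2, Jct3, Y3, Jct1, Y1}: Depot→Port (2), Y3→Port (4), Jct1→HubC (9), Jct1→Port (3).
Cut capacity = 2 + 4 + 9 + 3 = 18.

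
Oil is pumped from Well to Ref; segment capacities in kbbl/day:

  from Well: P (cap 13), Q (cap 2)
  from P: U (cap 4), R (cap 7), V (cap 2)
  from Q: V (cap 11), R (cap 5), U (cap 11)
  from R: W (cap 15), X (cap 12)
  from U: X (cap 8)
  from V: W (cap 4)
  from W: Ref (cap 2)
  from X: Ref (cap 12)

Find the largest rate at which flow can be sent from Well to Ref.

Augment Well→P→R→W→Ref: bottleneck 2, flow now 2.
Augment Well→P→R→X→Ref: bottleneck 5, flow now 7.
Augment Well→P→U→X→Ref: bottleneck 4, flow now 11.
Augment Well→Q→R→X→Ref: bottleneck 2, flow now 13.
Augment Well→P→V→W→R→X→Ref: bottleneck 1, flow now 14. (uses reverse residual edge)
No augmenting path remains; maximum flow = 14.
In the residual graph, reachable from Well: {Well, P, Q, R, U, V, W, X}.
Min-cut edges: W→Ref (2), X→Ref (12); capacity 2 + 12 = 14.
This cut is saturated, so no flow can exceed 14.

14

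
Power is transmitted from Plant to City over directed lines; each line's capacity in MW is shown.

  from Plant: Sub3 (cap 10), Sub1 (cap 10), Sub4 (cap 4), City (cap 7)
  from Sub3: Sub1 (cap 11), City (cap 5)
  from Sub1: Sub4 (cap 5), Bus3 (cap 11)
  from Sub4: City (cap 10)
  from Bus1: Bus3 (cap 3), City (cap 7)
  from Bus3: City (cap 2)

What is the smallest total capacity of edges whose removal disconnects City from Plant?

Augment Plant→City: bottleneck 7, flow now 7.
Augment Plant→Sub3→City: bottleneck 5, flow now 12.
Augment Plant→Sub4→City: bottleneck 4, flow now 16.
Augment Plant→Sub1→Sub4→City: bottleneck 5, flow now 21.
Augment Plant→Sub1→Bus3→City: bottleneck 2, flow now 23.
No augmenting path remains; maximum flow = 23.
By max-flow min-cut, the minimum cut capacity equals the max flow.
In the residual graph, reachable from Plant: {Plant, Sub3, Sub1, Bus3}.
Min-cut edges: Plant→Sub4 (4), Plant→City (7), Sub3→City (5), Sub1→Sub4 (5), Bus3→City (2); capacity 4 + 7 + 5 + 5 + 2 = 23.

23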